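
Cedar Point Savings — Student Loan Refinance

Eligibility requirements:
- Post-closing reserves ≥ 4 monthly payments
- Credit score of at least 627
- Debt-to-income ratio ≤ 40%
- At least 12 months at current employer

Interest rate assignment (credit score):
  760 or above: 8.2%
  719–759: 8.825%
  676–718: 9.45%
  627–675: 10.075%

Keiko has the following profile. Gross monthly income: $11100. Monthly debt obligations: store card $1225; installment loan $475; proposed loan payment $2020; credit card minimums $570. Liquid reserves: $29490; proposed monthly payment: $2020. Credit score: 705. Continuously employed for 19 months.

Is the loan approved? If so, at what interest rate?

Credit score 705 ≥ 627 (meets minimum)
Employment 19 ≥ 12 months
Total monthly debts = (1,225 + 475 + 2,020 + 570) = 4,290. DTI: 4,290 ÷ 11,100 = 38.6%, within the 40% cap
Reserves = 29,490/2,020 = 14.6 months ≥ 4
All requirements met. Score 705 falls in the 676–718 tier → 9.45%.

Approved at 9.45%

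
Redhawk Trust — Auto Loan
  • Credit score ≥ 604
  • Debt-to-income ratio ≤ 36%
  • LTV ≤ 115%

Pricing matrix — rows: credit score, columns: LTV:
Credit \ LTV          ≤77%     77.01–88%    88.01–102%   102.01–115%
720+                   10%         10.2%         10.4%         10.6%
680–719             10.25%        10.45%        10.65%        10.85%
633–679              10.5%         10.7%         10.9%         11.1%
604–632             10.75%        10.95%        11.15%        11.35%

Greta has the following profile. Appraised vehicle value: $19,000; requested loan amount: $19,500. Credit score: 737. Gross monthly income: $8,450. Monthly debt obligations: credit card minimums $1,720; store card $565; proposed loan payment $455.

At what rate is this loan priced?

10.6%

Credit score 737 ≥ 604; Total monthly debts = (1,720 + 565 + 455) = 2,740. Debt-to-income = 2,740/8,450 = 32.4% — meets 36% limit
Loan-to-value = 19,500/19,000 = 102.6% — pass (115% max)
Score 737 is in the 720+ band; LTV 102.6% is in the 102.01–115% band → 10.6%.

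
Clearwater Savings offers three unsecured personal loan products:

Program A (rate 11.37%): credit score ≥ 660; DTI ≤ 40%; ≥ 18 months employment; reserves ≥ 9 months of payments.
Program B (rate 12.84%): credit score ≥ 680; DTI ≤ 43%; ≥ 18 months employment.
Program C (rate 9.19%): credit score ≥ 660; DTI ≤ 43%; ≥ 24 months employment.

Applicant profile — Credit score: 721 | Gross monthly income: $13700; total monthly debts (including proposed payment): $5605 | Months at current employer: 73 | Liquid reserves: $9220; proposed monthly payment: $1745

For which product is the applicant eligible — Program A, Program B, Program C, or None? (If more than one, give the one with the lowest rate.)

DTI = 5,605/13,700 = 40.9%.
Reserves = 9,220/1,745 = 5.3 months.
Program A: score 721 ≥ 660; DTI 40.9% > 40%; employment 73 ≥ 18 mo; reserves 5.3 < 9 mo → does not qualify.
Program B: score 721 ≥ 680; DTI 40.9% ≤ 43%; employment 73 ≥ 18 mo → qualifies.
Program C: score 721 ≥ 660; DTI 40.9% ≤ 43%; employment 73 ≥ 24 mo → qualifies.
Qualifying: Program B, Program C. Lowest rate is 9.19% → Program C.

Program C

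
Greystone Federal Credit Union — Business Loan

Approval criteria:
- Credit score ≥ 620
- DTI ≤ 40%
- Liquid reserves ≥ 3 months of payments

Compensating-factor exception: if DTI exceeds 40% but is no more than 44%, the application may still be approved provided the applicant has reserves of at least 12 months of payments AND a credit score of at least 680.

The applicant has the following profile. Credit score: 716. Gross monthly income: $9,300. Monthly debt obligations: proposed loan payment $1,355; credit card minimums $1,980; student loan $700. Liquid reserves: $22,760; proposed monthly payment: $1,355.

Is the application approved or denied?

Credit score 716 ≥ 620 (meets base)
Total debts = (1,355 + 1,980 + 700) = 4,035. DTI = 4,035/9,300 = 43.4% > 40% — standard DTI limit exceeded.
Liquid reserves cover 22,760/1,355 = 16.8 months — ≥ 3 required
DTI 43.4% is within the 40%–44% exception band; checking compensating factors.
Override check — reserves: 16.8 mo (ok); score: 716 (ok).
Both override conditions satisfied; DTI exception granted.

Approved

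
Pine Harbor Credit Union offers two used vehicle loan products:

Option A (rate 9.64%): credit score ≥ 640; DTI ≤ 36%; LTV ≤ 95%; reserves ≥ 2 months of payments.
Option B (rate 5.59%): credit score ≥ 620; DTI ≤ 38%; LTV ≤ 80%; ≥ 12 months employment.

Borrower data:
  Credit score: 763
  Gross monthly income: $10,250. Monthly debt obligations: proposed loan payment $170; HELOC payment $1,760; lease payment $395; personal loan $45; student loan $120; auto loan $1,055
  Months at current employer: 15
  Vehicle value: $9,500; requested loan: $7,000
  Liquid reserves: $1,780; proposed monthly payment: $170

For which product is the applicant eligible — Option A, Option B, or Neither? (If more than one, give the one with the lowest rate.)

Option B

Total debts = (170 + 1,760 + 395 + 45 + 120 + 1,055) = 3,545; DTI = 3,545/10,250 = 34.6%.
LTV = 7,000/9,500 = 73.7%.
Reserves = 1,780/170 = 10.5 months.
Option A: score 763 ≥ 640; DTI 34.6% ≤ 36%; LTV 73.7% ≤ 95%; reserves 10.5 ≥ 2 mo → qualifies.
Option B: score 763 ≥ 620; DTI 34.6% ≤ 38%; LTV 73.7% ≤ 80%; employment 15 ≥ 12 mo → qualifies.
Qualifying: Option A, Option B. Lowest rate is 5.59% → Option B.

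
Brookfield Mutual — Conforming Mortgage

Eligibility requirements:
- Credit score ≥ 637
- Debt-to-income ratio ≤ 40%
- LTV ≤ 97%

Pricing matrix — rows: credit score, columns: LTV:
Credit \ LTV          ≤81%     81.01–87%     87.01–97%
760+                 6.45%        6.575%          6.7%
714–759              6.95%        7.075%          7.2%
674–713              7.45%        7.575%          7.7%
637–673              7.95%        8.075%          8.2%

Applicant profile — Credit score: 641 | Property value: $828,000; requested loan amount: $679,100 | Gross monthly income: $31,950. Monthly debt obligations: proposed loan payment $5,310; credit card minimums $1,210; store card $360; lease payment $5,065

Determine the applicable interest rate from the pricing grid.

8.075%

Credit score 641 ≥ 637; Total monthly debts = (5,310 + 1,210 + 360 + 5,065) = 11,945. DTI: 11,945 ÷ 31,950 = 37.4%, within the 40% cap
LTV: 679,100 ÷ 828,000 = 82%, within 97% cap
Credit 641 → row 637–673; LTV 82% → column 81.01–87%. Grid cell → 8.075%.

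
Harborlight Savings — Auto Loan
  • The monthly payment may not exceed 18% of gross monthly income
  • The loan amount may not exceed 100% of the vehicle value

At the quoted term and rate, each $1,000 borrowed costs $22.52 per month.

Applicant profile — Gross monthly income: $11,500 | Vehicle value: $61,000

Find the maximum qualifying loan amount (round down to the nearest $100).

$61,000

Payment cap: 18% × $11,500 = $2,070/month.
At $22.52 per $1,000, that supports 2,070/22.52 × 1,000 ≈ $91,918 → $91,900.
LTV cap: 100% × $61,000 = $61,000 → $61,000.
Binding constraint: loan-to-value.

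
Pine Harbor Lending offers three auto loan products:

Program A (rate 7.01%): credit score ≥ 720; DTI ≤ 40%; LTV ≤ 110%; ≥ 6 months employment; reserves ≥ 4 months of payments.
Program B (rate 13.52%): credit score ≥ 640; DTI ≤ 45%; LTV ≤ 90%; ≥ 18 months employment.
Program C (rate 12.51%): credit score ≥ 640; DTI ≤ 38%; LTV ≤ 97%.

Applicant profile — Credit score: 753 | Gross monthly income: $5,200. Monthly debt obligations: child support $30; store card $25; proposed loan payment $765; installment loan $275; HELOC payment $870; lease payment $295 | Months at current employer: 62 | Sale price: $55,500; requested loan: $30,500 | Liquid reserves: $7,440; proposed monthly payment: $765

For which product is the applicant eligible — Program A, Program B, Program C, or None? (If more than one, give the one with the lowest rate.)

Total debts = (30 + 25 + 765 + 275 + 870 + 295) = 2,260; DTI = 2,260/5,200 = 43.5%.
LTV = 30,500/55,500 = 55%.
Reserves = 7,440/765 = 9.7 months.
Program A: score 753 ≥ 720; DTI 43.5% > 40%; LTV 55% ≤ 110%; employment 62 ≥ 6 mo; reserves 9.7 ≥ 4 mo → does not qualify.
Program B: score 753 ≥ 640; DTI 43.5% ≤ 45%; LTV 55% ≤ 90%; employment 62 ≥ 18 mo → qualifies.
Program C: score 753 ≥ 640; DTI 43.5% > 38%; LTV 55% ≤ 97% → does not qualify.

Program B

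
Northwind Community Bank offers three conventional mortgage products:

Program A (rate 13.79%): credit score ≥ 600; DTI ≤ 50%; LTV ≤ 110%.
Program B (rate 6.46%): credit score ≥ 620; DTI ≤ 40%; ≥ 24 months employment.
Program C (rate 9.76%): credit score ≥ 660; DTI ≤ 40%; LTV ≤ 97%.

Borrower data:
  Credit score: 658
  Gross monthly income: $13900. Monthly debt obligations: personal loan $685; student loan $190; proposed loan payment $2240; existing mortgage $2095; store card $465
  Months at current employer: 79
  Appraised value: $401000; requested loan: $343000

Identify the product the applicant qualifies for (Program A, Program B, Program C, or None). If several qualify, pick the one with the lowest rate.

Program A

Total debts = (685 + 190 + 2,240 + 2,095 + 465) = 5,675; DTI = 5,675/13,900 = 40.8%.
LTV = 343,000/401,000 = 85.5%.
Program A: score 658 ≥ 600; DTI 40.8% ≤ 50%; LTV 85.5% ≤ 110% → qualifies.
Program B: score 658 ≥ 620; DTI 40.8% > 40%; employment 79 ≥ 24 mo → does not qualify.
Program C: score 658 < 660; DTI 40.8% > 40%; LTV 85.5% ≤ 97% → does not qualify.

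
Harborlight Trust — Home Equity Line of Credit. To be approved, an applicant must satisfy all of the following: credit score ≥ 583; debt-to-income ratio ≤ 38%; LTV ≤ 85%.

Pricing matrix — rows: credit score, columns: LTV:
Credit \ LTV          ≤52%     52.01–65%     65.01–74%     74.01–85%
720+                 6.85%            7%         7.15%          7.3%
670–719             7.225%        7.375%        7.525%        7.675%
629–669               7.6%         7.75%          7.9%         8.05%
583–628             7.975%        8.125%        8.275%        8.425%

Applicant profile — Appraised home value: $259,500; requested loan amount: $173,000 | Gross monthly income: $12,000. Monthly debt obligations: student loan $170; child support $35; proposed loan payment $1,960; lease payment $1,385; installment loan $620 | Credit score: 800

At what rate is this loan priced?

7.15%

Credit score 800 ≥ 583; Total monthly debts = (170 + 35 + 1,960 + 1,385 + 620) = 4,170. DTI: 4,170 ÷ 12,000 = 34.8%, within the 38% cap
LTV: 173,000 ÷ 259,500 = 66.7%, within 85% cap
Score 800 is in the 720+ band; LTV 66.7% is in the 65.01–74% band → 7.15%.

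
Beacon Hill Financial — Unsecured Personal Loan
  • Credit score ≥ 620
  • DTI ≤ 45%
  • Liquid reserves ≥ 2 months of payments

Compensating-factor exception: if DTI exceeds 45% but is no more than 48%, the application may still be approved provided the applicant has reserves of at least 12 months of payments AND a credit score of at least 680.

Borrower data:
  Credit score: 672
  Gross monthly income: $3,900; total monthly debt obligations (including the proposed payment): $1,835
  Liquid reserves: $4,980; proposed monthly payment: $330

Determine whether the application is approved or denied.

Credit score 672 ≥ 620 (meets base)
DTI: 1,835 ÷ 3,900 = 47.1%, over the 45% base limit.
Reserves: 4,980 ÷ 330 = 15.1 months (meets 2-month minimum)
47.1% falls in the override range (45%–48%), so the compensating-factor test applies.
Override check — reserves: 15.1 mo (ok); score: 672 (below 680).
Compensating-factor requirement not fully met.

Denied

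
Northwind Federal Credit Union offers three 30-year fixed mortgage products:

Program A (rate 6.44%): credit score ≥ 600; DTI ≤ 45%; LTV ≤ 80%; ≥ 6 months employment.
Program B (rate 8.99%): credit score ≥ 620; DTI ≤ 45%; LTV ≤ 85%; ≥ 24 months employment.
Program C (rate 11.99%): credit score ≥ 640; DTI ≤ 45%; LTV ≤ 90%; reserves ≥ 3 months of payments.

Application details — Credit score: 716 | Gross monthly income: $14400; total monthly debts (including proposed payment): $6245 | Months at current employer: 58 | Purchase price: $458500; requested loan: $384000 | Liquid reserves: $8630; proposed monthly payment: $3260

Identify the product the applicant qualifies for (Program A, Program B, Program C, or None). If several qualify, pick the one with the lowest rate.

DTI = 6,245/14,400 = 43.4%.
LTV = 384,000/458,500 = 83.8%.
Reserves = 8,630/3,260 = 2.6 months.
Program A: score 716 ≥ 600; DTI 43.4% ≤ 45%; LTV 83.8% > 80%; employment 58 ≥ 6 mo → does not qualify.
Program B: score 716 ≥ 620; DTI 43.4% ≤ 45%; LTV 83.8% ≤ 85%; employment 58 ≥ 24 mo → qualifies.
Program C: score 716 ≥ 640; DTI 43.4% ≤ 45%; LTV 83.8% ≤ 90%; reserves 2.6 < 3 mo → does not qualify.

Program B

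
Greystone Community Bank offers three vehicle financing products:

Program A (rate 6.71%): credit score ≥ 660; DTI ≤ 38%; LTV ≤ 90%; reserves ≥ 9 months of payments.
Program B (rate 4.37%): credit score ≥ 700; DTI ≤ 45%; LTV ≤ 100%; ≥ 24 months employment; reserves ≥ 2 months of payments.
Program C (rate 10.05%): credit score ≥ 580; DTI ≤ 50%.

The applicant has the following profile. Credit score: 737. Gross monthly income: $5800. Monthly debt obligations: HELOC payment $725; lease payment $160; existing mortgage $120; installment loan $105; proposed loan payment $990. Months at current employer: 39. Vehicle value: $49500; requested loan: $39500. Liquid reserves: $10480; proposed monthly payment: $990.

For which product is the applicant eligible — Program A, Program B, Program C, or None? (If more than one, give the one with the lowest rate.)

Total debts = (725 + 160 + 120 + 105 + 990) = 2,100; DTI = 2,100/5,800 = 36.2%.
LTV = 39,500/49,500 = 79.8%.
Reserves = 10,480/990 = 10.6 months.
Program A: score 737 ≥ 660; DTI 36.2% ≤ 38%; LTV 79.8% ≤ 90%; reserves 10.6 ≥ 9 mo → qualifies.
Program B: score 737 ≥ 700; DTI 36.2% ≤ 45%; LTV 79.8% ≤ 100%; employment 39 ≥ 24 mo; reserves 10.6 ≥ 2 mo → qualifies.
Program C: score 737 ≥ 580; DTI 36.2% ≤ 50% → qualifies.
Qualifying: Program A, Program B, Program C. Lowest rate is 4.37% → Program B.

Program B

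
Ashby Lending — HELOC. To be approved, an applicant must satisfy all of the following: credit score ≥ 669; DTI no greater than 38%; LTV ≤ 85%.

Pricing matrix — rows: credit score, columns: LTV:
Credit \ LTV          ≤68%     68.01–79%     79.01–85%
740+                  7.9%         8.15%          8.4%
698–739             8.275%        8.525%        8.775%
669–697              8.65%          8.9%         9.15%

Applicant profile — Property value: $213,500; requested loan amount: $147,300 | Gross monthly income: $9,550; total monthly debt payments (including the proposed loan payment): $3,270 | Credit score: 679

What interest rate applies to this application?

Credit score 679 ≥ 669; DTI = 3,270/9,550 = 34.2% ≤ 38%
LTV: 147,300 ÷ 213,500 = 69%, within 85% cap
Row: 679 falls in 669–697. Column: 69% falls in 68.01–79%. Rate = 8.9%.

8.9%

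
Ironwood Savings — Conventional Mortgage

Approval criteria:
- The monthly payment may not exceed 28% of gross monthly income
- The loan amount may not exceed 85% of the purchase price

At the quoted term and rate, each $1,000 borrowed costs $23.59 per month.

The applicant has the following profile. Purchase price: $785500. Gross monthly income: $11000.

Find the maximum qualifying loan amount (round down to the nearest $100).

$130,500

Payment cap: 28% × $11,000 = $3,080/month.
At $23.59 per $1,000, that supports 3,080/23.59 × 1,000 ≈ $130,563 → $130,500.
LTV cap: 85% × $785,500 = $667,675 → $667,600.
Binding constraint: payment-to-income.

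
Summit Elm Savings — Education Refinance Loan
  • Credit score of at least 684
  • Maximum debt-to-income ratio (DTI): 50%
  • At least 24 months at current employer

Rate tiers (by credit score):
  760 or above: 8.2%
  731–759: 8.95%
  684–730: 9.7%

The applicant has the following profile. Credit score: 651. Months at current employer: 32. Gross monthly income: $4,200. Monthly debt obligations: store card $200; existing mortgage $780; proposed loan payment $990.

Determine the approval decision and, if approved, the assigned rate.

Credit score 651 < 684 (below minimum)
Total monthly debts = (200 + 780 + 990) = 1,970. DTI: 1,970 ÷ 4,200 = 46.9%, within the 50% cap
Employment 32 ≥ 24 months
Not all requirements met → denied.

Denied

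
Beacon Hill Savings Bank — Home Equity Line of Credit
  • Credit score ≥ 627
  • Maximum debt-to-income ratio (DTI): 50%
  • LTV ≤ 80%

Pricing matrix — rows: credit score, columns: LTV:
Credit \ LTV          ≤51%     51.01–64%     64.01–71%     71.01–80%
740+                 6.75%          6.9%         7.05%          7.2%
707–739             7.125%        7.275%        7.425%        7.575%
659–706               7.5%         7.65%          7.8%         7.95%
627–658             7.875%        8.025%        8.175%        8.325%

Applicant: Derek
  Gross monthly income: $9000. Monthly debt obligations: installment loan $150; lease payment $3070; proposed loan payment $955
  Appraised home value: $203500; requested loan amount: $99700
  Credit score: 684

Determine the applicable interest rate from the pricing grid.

7.5%

Credit score 684 ≥ 627; Total monthly debts = (150 + 3,070 + 955) = 4,175. DTI: 4,175 ÷ 9,000 = 46.4%, within the 50% cap
Loan-to-value = 99,700/203,500 = 49% — pass (80% max)
Row: 684 falls in 659–706. Column: 49% falls in ≤51%. Rate = 7.5%.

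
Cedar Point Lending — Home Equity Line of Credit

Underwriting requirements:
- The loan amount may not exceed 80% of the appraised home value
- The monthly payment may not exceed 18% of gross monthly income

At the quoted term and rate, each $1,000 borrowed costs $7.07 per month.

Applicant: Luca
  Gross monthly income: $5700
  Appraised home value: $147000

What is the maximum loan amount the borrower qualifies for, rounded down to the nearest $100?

Payment cap: 18% × $5,700 = $1,026/month.
At $7.07 per $1,000, that supports 1,026/7.07 × 1,000 ≈ $145,120 → $145,100.
LTV cap: 80% × $147,000 = $117,600 → $117,600.
Binding constraint: loan-to-value.

$117,600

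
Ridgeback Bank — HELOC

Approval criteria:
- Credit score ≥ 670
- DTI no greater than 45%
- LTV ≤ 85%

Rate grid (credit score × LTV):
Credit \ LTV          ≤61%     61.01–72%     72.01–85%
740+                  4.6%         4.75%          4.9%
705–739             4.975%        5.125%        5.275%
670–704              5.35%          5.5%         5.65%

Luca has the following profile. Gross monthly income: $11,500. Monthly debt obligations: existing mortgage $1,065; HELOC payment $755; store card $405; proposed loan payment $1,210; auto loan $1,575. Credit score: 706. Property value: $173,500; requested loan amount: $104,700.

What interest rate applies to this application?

4.975%

Credit score 706 ≥ 670; Total monthly debts = (1,065 + 755 + 405 + 1,210 + 1,575) = 5,010. DTI: 5,010 ÷ 11,500 = 43.6%, within the 45% cap
Loan-to-value = 104,700/173,500 = 60.3% — pass (85% max)
Row: 706 falls in 705–739. Column: 60.3% falls in ≤61%. Rate = 4.975%.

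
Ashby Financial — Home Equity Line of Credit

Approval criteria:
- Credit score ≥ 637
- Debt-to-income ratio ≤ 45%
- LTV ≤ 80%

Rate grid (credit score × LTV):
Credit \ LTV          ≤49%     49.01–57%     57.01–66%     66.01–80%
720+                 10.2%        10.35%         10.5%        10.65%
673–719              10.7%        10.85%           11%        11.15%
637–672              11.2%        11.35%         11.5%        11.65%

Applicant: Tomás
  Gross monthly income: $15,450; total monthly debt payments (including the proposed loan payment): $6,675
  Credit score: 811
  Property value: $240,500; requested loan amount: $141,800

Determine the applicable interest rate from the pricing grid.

10.5%

Credit score 811 ≥ 637; DTI: 6,675 ÷ 15,450 = 43.2%, within the 45% cap
LTV = 141,800/240,500 = 59% ≤ 80%
Row: 811 falls in 720+. Column: 59% falls in 57.01–66%. Rate = 10.5%.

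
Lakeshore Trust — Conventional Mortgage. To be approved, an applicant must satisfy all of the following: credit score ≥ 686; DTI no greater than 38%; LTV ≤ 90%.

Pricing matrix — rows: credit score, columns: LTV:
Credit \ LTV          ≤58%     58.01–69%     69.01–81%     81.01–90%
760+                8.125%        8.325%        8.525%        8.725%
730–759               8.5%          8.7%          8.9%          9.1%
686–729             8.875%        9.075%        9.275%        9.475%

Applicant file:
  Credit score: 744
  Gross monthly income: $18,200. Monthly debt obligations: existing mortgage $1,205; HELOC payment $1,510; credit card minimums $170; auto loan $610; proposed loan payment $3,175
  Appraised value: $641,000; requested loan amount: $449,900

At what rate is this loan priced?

Credit score 744 ≥ 686; Total monthly debts = (1,205 + 1,510 + 170 + 610 + 3,175) = 6,670. Debt-to-income = 6,670/18,200 = 36.6% — meets 38% limit
LTV = 449,900/641,000 = 70.2% ≤ 90%
Credit 744 → row 730–759; LTV 70.2% → column 69.01–81%. Grid cell → 8.9%.

8.9%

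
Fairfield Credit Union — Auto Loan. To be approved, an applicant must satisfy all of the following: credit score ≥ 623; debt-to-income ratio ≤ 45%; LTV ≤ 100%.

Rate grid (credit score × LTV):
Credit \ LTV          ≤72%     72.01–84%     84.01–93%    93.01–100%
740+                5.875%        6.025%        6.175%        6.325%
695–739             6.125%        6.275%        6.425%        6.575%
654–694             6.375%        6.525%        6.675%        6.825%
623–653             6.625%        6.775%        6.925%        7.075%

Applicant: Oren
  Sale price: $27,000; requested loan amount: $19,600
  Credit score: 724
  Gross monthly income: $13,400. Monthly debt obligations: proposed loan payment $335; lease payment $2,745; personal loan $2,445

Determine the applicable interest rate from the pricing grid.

Credit score 724 ≥ 623; Total monthly debts = (335 + 2,745 + 2,445) = 5,525. DTI = 5,525/13,400 = 41.2% ≤ 45%
Loan-to-value = 19,600/27,000 = 72.6% — pass (100% max)
Row: 724 falls in 695–739. Column: 72.6% falls in 72.01–84%. Rate = 6.275%.

6.275%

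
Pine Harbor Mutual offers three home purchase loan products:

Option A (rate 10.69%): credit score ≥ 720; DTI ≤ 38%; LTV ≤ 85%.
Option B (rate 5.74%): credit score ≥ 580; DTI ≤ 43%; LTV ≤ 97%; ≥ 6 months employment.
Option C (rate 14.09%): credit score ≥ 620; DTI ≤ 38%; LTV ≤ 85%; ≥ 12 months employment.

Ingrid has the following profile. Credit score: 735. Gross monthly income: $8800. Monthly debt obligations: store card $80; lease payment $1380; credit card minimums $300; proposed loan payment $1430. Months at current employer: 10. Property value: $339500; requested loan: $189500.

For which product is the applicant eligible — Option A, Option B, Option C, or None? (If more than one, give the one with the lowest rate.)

Option B

Total debts = (80 + 1,380 + 300 + 1,430) = 3,190; DTI = 3,190/8,800 = 36.2%.
LTV = 189,500/339,500 = 55.8%.
Option A: score 735 ≥ 720; DTI 36.2% ≤ 38%; LTV 55.8% ≤ 85% → qualifies.
Option B: score 735 ≥ 580; DTI 36.2% ≤ 43%; LTV 55.8% ≤ 97%; employment 10 ≥ 6 mo → qualifies.
Option C: score 735 ≥ 620; DTI 36.2% ≤ 38%; LTV 55.8% ≤ 85%; employment 10 < 12 mo → does not qualify.
Qualifying: Option A, Option B. Lowest rate is 5.74% → Option B.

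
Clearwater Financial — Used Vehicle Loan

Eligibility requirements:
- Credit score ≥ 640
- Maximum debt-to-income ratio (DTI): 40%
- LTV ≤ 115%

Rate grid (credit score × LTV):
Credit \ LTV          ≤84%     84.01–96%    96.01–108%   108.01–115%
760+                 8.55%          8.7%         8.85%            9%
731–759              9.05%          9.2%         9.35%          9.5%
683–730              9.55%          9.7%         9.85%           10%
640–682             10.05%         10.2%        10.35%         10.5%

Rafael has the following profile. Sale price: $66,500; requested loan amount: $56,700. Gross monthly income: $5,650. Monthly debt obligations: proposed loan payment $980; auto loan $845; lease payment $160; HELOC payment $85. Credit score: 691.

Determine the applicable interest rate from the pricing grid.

9.7%

Credit score 691 ≥ 640; Total monthly debts = (980 + 845 + 160 + 85) = 2,070. Debt-to-income = 2,070/5,650 = 36.6% — meets 40% limit
Loan-to-value = 56,700/66,500 = 85.3% — pass (115% max)
Credit 691 → row 683–730; LTV 85.3% → column 84.01–96%. Grid cell → 9.7%.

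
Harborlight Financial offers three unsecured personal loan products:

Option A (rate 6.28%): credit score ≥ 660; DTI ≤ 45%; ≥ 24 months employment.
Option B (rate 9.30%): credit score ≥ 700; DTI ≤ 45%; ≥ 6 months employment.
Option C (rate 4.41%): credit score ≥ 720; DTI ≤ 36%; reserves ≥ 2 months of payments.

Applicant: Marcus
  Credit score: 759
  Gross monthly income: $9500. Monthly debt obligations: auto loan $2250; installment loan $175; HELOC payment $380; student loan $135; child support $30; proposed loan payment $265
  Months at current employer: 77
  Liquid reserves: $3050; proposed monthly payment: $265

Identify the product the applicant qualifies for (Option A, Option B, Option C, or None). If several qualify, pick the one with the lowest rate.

Total debts = (2,250 + 175 + 380 + 135 + 30 + 265) = 3,235; DTI = 3,235/9,500 = 34.1%.
Reserves = 3,050/265 = 11.5 months.
Option A: score 759 ≥ 660; DTI 34.1% ≤ 45%; employment 77 ≥ 24 mo → qualifies.
Option B: score 759 ≥ 700; DTI 34.1% ≤ 45%; employment 77 ≥ 6 mo → qualifies.
Option C: score 759 ≥ 720; DTI 34.1% ≤ 36%; reserves 11.5 ≥ 2 mo → qualifies.
Qualifying: Option A, Option B, Option C. Lowest rate is 4.41% → Option C.

Option C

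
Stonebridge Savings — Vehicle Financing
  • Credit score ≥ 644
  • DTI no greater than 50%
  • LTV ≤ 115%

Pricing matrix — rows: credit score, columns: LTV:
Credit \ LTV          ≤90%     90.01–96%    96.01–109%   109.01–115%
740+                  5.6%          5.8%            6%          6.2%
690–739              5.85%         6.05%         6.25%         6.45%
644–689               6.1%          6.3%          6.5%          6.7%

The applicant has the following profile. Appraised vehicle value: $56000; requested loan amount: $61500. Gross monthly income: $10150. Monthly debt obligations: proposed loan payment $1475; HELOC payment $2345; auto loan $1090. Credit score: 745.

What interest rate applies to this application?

Credit score 745 ≥ 644; Total monthly debts = (1,475 + 2,345 + 1,090) = 4,910. DTI = 4,910/10,150 = 48.4% ≤ 50%
LTV: 61,500 ÷ 56,000 = 109.8%, within 115% cap
Credit 745 → row 740+; LTV 109.8% → column 109.01–115%. Grid cell → 6.2%.

6.2%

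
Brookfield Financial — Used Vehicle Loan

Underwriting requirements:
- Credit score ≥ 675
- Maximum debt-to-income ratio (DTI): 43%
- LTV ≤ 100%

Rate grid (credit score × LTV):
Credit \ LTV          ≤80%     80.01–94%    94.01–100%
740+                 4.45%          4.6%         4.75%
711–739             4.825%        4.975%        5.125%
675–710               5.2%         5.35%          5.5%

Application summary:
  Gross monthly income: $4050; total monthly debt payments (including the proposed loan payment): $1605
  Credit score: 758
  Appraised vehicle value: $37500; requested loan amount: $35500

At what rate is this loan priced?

Credit score 758 ≥ 675; DTI: 1,605 ÷ 4,050 = 39.6%, within the 43% cap
LTV = 35,500/37,500 = 94.7% ≤ 100%
Credit 758 → row 740+; LTV 94.7% → column 94.01–100%. Grid cell → 4.75%.

4.75%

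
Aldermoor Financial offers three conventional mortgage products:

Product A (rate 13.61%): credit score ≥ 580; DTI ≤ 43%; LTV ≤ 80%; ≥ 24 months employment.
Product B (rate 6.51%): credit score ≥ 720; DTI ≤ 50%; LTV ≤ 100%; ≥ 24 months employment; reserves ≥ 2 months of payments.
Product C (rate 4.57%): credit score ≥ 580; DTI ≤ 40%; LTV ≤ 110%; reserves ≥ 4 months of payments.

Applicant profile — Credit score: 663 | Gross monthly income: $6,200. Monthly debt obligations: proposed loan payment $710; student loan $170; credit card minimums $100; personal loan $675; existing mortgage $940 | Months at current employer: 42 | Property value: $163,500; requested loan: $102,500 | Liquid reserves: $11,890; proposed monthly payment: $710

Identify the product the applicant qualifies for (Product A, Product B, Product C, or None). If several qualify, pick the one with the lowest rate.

Total debts = (710 + 170 + 100 + 675 + 940) = 2,595; DTI = 2,595/6,200 = 41.9%.
LTV = 102,500/163,500 = 62.7%.
Reserves = 11,890/710 = 16.7 months.
Product A: score 663 ≥ 580; DTI 41.9% ≤ 43%; LTV 62.7% ≤ 80%; employment 42 ≥ 24 mo → qualifies.
Product B: score 663 < 720; DTI 41.9% ≤ 50%; LTV 62.7% ≤ 100%; employment 42 ≥ 24 mo; reserves 16.7 ≥ 2 mo → does not qualify.
Product C: score 663 ≥ 580; DTI 41.9% > 40%; LTV 62.7% ≤ 110%; reserves 16.7 ≥ 4 mo → does not qualify.

Product A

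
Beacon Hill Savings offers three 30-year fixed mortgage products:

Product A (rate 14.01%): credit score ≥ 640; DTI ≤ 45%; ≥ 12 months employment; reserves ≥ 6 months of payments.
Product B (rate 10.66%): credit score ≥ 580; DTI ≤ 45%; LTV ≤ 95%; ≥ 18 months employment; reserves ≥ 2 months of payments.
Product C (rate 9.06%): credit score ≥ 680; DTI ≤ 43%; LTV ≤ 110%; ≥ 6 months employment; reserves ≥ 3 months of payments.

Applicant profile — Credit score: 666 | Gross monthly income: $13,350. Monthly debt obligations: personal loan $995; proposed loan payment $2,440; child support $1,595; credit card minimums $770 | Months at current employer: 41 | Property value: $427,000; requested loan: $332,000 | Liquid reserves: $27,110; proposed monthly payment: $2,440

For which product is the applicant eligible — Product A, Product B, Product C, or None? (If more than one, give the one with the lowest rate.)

Product B

Total debts = (995 + 2,440 + 1,595 + 770) = 5,800; DTI = 5,800/13,350 = 43.4%.
LTV = 332,000/427,000 = 77.8%.
Reserves = 27,110/2,440 = 11.1 months.
Product A: score 666 ≥ 640; DTI 43.4% ≤ 45%; employment 41 ≥ 12 mo; reserves 11.1 ≥ 6 mo → qualifies.
Product B: score 666 ≥ 580; DTI 43.4% ≤ 45%; LTV 77.8% ≤ 95%; employment 41 ≥ 18 mo; reserves 11.1 ≥ 2 mo → qualifies.
Product C: score 666 < 680; DTI 43.4% > 43%; LTV 77.8% ≤ 110%; employment 41 ≥ 6 mo; reserves 11.1 ≥ 3 mo → does not qualify.
Qualifying: Product A, Product B. Lowest rate is 10.66% → Product B.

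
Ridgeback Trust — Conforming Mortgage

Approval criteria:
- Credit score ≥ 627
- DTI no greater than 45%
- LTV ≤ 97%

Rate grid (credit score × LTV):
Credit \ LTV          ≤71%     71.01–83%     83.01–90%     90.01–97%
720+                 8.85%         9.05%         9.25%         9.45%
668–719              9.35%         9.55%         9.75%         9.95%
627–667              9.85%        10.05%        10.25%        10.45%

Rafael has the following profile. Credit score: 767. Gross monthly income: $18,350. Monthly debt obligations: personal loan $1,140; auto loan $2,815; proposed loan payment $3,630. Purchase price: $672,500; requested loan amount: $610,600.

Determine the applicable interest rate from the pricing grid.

Credit score 767 ≥ 627; Total monthly debts = (1,140 + 2,815 + 3,630) = 7,585. Debt-to-income = 7,585/18,350 = 41.3% — meets 45% limit
LTV: 610,600 ÷ 672,500 = 90.8%, within 97% cap
Credit 767 → row 720+; LTV 90.8% → column 90.01–97%. Grid cell → 9.45%.

9.45%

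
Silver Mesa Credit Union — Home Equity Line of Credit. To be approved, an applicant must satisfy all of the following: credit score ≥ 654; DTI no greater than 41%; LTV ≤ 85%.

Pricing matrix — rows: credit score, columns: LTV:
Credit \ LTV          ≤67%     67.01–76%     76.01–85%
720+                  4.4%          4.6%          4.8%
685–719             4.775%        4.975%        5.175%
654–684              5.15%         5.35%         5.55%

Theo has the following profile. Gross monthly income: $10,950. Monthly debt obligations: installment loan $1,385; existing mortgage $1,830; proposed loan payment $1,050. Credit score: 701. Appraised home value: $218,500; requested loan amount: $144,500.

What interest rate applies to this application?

Credit score 701 ≥ 654; Total monthly debts = (1,385 + 1,830 + 1,050) = 4,265. DTI = 4,265/10,950 = 38.9% ≤ 41%
Loan-to-value = 144,500/218,500 = 66.1% — pass (85% max)
Credit 701 → row 685–719; LTV 66.1% → column ≤67%. Grid cell → 4.775%.

4.775%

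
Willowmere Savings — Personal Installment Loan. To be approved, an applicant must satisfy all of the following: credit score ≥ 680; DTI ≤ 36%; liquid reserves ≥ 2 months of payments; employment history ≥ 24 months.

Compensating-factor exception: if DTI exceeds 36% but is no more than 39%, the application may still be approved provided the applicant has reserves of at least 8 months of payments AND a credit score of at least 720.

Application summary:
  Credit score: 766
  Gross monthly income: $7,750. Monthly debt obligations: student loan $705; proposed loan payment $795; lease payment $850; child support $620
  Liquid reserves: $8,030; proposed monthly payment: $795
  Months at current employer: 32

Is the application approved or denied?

Credit score 766 ≥ 680 (meets base)
Total debts = (705 + 795 + 850 + 620) = 2,970. DTI: 2,970 ÷ 7,750 = 38.3%, over the 36% base limit.
Liquid reserves cover 8,030/795 = 10.1 months — ≥ 2 required
Employment 32 ≥ 24 months
38.3% falls in the override range (36%–39%), so the compensating-factor test applies.
Override check — reserves: 10.1 mo (ok); score: 766 (ok).
Both compensating conditions met → exception applies.

Approved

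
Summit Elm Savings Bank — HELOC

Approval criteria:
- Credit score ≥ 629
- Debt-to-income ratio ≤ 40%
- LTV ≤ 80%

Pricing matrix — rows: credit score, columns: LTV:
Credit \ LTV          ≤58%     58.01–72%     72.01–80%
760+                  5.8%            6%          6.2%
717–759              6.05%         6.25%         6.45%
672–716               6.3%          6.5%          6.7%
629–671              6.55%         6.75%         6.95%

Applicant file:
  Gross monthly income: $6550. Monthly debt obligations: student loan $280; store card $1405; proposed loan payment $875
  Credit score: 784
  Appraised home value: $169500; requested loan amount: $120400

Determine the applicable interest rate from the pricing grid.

Credit score 784 ≥ 629; Total monthly debts = (280 + 1,405 + 875) = 2,560. DTI = 2,560/6,550 = 39.1% ≤ 40%
LTV = 120,400/169,500 = 71% ≤ 80%
Score 784 is in the 760+ band; LTV 71% is in the 58.01–72% band → 6%.

6%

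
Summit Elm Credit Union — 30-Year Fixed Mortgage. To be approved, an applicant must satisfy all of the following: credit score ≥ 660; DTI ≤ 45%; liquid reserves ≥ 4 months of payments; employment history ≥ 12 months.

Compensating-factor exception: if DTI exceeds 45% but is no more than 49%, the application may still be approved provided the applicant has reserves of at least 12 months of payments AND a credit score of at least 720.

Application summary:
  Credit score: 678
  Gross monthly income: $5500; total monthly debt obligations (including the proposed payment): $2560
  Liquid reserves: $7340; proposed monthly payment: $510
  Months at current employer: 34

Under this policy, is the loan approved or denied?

Denied

Credit score 678 ≥ 660 (meets base)
DTI: 2,560 ÷ 5,500 = 46.5%, over the 45% base limit.
Liquid reserves cover 7,340/510 = 14.4 months — ≥ 4 required
Employment 34 ≥ 12 months
DTI 46.5% is within the 45%–49% exception band; checking compensating factors.
Reserves 14.4 ≥ 12 months; credit score 678 < 720.
Compensating-factor requirement not fully met.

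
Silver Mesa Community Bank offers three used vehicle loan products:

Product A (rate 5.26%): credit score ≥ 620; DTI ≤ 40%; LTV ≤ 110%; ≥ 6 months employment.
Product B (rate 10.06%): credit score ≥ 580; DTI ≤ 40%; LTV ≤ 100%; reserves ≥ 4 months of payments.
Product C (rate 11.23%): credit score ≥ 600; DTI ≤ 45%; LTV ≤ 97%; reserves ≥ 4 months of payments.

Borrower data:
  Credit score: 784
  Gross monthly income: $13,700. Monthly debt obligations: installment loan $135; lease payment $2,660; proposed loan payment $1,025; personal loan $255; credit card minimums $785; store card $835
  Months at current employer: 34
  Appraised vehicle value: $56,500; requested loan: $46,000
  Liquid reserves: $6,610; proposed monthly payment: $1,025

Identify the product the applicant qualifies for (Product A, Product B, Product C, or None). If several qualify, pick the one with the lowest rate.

Total debts = (135 + 2,660 + 1,025 + 255 + 785 + 835) = 5,695; DTI = 5,695/13,700 = 41.6%.
LTV = 46,000/56,500 = 81.4%.
Reserves = 6,610/1,025 = 6.4 months.
Product A: score 784 ≥ 620; DTI 41.6% > 40%; LTV 81.4% ≤ 110%; employment 34 ≥ 6 mo → does not qualify.
Product B: score 784 ≥ 580; DTI 41.6% > 40%; LTV 81.4% ≤ 100%; reserves 6.4 ≥ 4 mo → does not qualify.
Product C: score 784 ≥ 600; DTI 41.6% ≤ 45%; LTV 81.4% ≤ 97%; reserves 6.4 ≥ 4 mo → qualifies.

Product C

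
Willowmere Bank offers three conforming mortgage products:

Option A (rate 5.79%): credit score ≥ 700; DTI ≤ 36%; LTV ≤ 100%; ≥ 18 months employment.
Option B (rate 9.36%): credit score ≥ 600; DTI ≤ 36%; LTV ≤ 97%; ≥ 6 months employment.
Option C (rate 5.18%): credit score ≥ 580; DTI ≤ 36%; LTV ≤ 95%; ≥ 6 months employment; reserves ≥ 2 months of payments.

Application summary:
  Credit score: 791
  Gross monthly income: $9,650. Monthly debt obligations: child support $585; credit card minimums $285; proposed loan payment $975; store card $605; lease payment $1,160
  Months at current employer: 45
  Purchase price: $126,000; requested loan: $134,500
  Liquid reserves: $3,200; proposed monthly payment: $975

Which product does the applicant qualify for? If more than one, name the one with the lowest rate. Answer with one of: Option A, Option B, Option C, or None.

Total debts = (585 + 285 + 975 + 605 + 1,160) = 3,610; DTI = 3,610/9,650 = 37.4%.
LTV = 134,500/126,000 = 106.7%.
Reserves = 3,200/975 = 3.3 months.
Option A: score 791 ≥ 700; DTI 37.4% > 36%; LTV 106.7% > 100%; employment 45 ≥ 18 mo → does not qualify.
Option B: score 791 ≥ 600; DTI 37.4% > 36%; LTV 106.7% > 97%; employment 45 ≥ 6 mo → does not qualify.
Option C: score 791 ≥ 580; DTI 37.4% > 36%; LTV 106.7% > 95%; employment 45 ≥ 6 mo; reserves 3.3 ≥ 2 mo → does not qualify.

None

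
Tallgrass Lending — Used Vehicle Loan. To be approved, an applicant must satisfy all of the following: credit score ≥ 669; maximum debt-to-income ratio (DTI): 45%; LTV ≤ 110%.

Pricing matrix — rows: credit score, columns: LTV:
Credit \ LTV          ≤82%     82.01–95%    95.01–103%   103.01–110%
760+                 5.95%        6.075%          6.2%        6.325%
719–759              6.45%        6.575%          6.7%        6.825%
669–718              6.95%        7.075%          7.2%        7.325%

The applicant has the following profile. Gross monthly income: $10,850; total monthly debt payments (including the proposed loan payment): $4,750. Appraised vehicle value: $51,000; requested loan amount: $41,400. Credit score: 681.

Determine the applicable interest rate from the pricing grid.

6.95%

Credit score 681 ≥ 669; DTI = 4,750/10,850 = 43.8% ≤ 45%
Loan-to-value = 41,400/51,000 = 81.2% — pass (110% max)
Row: 681 falls in 669–718. Column: 81.2% falls in ≤82%. Rate = 6.95%.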